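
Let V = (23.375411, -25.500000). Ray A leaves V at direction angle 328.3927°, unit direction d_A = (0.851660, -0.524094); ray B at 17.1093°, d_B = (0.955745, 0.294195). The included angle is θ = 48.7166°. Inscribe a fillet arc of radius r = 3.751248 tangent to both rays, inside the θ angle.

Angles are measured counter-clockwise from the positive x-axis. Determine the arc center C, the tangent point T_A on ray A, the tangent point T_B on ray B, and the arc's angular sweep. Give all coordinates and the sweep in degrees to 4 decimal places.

bisector direction at 352.7510° = (0.992007,-0.126182)
center distance |VC| = r/sin(θ/2) = 3.751248/sin(24.3583°) = 9.095224
C = V + |VC|·bis = (32.3979,-26.6477)
T_A = V + ((C−V)·d_A)·d_A = V + 8.2856·d_A = (30.4319,-29.8424)
T_B = V + ((C−V)·d_B)·d_B = V + 8.2856·d_B = (31.2943,-23.0624)
sweep = 180° − θ = 131.2834°

center=(32.3979,-26.6477) T_A=(30.4319,-29.8424) T_B=(31.2943,-23.0624) sweep=131.2834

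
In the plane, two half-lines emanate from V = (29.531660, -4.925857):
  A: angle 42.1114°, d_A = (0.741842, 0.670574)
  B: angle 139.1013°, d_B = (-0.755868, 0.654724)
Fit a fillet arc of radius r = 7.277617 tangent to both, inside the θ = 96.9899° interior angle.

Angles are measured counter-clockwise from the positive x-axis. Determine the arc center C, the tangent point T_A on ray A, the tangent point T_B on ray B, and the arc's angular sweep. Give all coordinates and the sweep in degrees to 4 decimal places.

bisector direction at 90.6064° = (-0.010583,0.999944)
center distance |VC| = r/sin(θ/2) = 7.277617/sin(48.4950°) = 9.717777
C = V + |VC|·bis = (29.4288,4.7914)
T_A = V + ((C−V)·d_A)·d_A = V + 6.4398·d_A = (34.3090,-0.6075)
T_B = V + ((C−V)·d_B)·d_B = V + 6.4398·d_B = (24.6640,-0.7095)
sweep = 180° − θ = 83.0101°

center=(29.4288,4.7914) T_A=(34.3090,-0.6075) T_B=(24.6640,-0.7095) sweep=83.0101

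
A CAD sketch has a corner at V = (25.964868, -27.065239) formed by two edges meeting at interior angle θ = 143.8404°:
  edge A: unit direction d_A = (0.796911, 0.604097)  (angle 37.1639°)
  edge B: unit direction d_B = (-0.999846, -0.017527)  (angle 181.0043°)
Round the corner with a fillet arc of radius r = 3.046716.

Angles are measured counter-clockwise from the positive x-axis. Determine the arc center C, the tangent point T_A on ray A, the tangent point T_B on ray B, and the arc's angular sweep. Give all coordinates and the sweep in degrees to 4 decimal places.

bisector direction at 109.0841° = (-0.326956,0.945040)
center distance |VC| = r/sin(θ/2) = 3.046716/sin(71.9202°) = 3.204960
C = V + |VC|·bis = (24.9170,-24.0364)
T_A = V + ((C−V)·d_A)·d_A = V + 0.9946·d_A = (26.7575,-26.4644)
T_B = V + ((C−V)·d_B)·d_B = V + 0.9946·d_B = (24.9704,-27.0827)
sweep = 180° − θ = 36.1596°

center=(24.9170,-24.0364) T_A=(26.7575,-26.4644) T_B=(24.9704,-27.0827) sweep=36.1596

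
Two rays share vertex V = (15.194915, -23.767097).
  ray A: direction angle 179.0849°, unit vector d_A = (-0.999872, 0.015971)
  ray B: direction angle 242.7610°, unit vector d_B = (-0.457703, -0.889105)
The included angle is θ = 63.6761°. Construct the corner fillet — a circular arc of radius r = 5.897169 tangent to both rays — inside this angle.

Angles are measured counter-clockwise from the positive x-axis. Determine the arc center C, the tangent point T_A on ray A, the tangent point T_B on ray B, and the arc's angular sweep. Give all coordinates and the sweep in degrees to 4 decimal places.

bisector direction at 210.9230° = (-0.857859,-0.513885)
center distance |VC| = r/sin(θ/2) = 5.897169/sin(31.8380°) = 11.179042
C = V + |VC|·bis = (5.6049,-29.5118)
T_A = V + ((C−V)·d_A)·d_A = V + 9.4971·d_A = (5.6991,-23.6154)
T_B = V + ((C−V)·d_B)·d_B = V + 9.4971·d_B = (10.8481,-32.2110)
sweep = 180° − θ = 116.3239°

center=(5.6049,-29.5118) T_A=(5.6991,-23.6154) T_B=(10.8481,-32.2110) sweep=116.3239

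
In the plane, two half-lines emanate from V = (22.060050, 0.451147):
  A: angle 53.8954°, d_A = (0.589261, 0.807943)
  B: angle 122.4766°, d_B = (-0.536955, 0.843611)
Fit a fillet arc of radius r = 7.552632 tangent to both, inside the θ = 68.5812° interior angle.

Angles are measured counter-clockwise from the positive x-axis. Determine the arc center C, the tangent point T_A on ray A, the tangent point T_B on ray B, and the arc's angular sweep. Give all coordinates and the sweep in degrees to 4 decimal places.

center=(22.4844,13.8501) T_A=(28.5865,9.3996) T_B=(16.1129,9.7947) sweep=111.4188

bisector direction at 88.1860° = (0.031655,0.999499)
center distance |VC| = r/sin(θ/2) = 7.552632/sin(34.2906°) = 13.405678
C = V + |VC|·bis = (22.4844,13.8501)
T_A = V + ((C−V)·d_A)·d_A = V + 11.0756·d_A = (28.5865,9.3996)
T_B = V + ((C−V)·d_B)·d_B = V + 11.0756·d_B = (16.1129,9.7947)
sweep = 180° − θ = 111.4188°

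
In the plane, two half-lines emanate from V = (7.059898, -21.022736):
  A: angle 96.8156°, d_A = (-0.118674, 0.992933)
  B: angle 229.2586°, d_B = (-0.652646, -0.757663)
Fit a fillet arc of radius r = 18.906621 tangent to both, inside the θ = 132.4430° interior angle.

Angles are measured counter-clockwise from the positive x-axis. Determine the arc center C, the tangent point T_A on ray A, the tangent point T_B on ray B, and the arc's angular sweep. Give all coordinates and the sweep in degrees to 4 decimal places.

bisector direction at 163.0371° = (-0.956494,0.291752)
center distance |VC| = r/sin(θ/2) = 18.906621/sin(66.2215°) = 20.660467
C = V + |VC|·bis = (-12.7017,-14.9950)
T_A = V + ((C−V)·d_A)·d_A = V + 8.3303·d_A = (6.0713,-12.7513)
T_B = V + ((C−V)·d_B)·d_B = V + 8.3303·d_B = (1.6231,-27.3343)
sweep = 180° − θ = 47.5570°

center=(-12.7017,-14.9950) T_A=(6.0713,-12.7513) T_B=(1.6231,-27.3343) sweep=47.5570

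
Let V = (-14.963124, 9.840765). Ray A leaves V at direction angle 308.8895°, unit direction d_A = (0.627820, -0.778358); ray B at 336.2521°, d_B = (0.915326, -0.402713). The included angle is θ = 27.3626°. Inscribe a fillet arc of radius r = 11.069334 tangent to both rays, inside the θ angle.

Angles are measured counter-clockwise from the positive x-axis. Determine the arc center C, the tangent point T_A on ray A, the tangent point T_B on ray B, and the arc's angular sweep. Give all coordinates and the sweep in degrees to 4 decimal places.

bisector direction at 322.5708° = (0.794105,-0.607781)
center distance |VC| = r/sin(θ/2) = 11.069334/sin(13.6813°) = 46.800631
C = V + |VC|·bis = (22.2015,-18.6038)
T_A = V + ((C−V)·d_A)·d_A = V + 45.4727·d_A = (13.5856,-25.5533)
T_B = V + ((C−V)·d_B)·d_B = V + 45.4727·d_B = (26.6593,-8.4717)
sweep = 180° − θ = 152.6374°

center=(22.2015,-18.6038) T_A=(13.5856,-25.5533) T_B=(26.6593,-8.4717) sweep=152.6374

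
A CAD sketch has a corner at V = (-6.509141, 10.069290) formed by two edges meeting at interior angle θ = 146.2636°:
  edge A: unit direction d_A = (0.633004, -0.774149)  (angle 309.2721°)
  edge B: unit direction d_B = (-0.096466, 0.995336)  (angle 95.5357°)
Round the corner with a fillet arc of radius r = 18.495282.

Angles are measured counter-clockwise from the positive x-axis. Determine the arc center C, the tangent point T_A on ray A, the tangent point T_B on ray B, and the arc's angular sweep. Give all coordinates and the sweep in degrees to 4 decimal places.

bisector direction at 22.4039° = (0.924520,0.381133)
center distance |VC| = r/sin(θ/2) = 18.495282/sin(73.1318°) = 19.326823
C = V + |VC|·bis = (11.3589,17.4354)
T_A = V + ((C−V)·d_A)·d_A = V + 5.6081·d_A = (-2.9592,5.7278)
T_B = V + ((C−V)·d_B)·d_B = V + 5.6081·d_B = (-7.0501,15.6512)
sweep = 180° − θ = 33.7364°

center=(11.3589,17.4354) T_A=(-2.9592,5.7278) T_B=(-7.0501,15.6512) sweep=33.7364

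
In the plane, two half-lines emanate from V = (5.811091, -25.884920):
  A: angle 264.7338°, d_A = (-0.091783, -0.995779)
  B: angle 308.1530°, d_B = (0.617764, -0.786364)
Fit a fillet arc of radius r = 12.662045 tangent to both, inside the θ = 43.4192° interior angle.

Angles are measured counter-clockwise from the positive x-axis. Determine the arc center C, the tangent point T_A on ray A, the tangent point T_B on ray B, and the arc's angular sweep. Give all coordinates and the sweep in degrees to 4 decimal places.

bisector direction at 286.4434° = (0.283068,-0.959100)
center distance |VC| = r/sin(θ/2) = 12.662045/sin(21.7096°) = 34.230770
C = V + |VC|·bis = (15.5007,-58.7156)
T_A = V + ((C−V)·d_A)·d_A = V + 31.8028·d_A = (2.8921,-57.5535)
T_B = V + ((C−V)·d_B)·d_B = V + 31.8028·d_B = (25.4577,-50.8935)
sweep = 180° − θ = 136.5808°

center=(15.5007,-58.7156) T_A=(2.8921,-57.5535) T_B=(25.4577,-50.8935) sweep=136.5808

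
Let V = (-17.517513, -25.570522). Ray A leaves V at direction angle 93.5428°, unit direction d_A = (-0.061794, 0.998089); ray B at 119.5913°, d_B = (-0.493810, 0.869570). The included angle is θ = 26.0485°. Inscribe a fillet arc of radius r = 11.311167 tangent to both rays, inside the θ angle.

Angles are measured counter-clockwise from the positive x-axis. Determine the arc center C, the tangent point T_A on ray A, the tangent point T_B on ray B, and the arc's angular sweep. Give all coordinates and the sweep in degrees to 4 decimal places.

bisector direction at 106.5670° = (-0.285137,0.958487)
center distance |VC| = r/sin(θ/2) = 11.311167/sin(13.0243°) = 50.190783
C = V + |VC|·bis = (-31.8288,22.5367)
T_A = V + ((C−V)·d_A)·d_A = V + 48.8996·d_A = (-20.5392,23.2356)
T_B = V + ((C−V)·d_B)·d_B = V + 48.8996·d_B = (-41.6646,16.9511)
sweep = 180° − θ = 153.9515°

center=(-31.8288,22.5367) T_A=(-20.5392,23.2356) T_B=(-41.6646,16.9511) sweep=153.9515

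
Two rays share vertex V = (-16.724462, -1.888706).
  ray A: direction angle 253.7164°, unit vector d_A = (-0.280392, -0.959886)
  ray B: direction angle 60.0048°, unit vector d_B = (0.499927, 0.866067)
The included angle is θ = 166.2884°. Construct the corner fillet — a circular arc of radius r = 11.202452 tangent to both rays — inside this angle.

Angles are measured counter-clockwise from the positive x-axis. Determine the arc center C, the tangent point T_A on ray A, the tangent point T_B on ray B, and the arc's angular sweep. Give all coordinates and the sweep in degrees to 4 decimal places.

bisector direction at 336.8606° = (0.919551,-0.392970)
center distance |VC| = r/sin(θ/2) = 11.202452/sin(83.1442°) = 11.283129
C = V + |VC|·bis = (-6.3490,-6.3226)
T_A = V + ((C−V)·d_A)·d_A = V + 1.3469·d_A = (-17.1021,-3.1816)
T_B = V + ((C−V)·d_B)·d_B = V + 1.3469·d_B = (-16.0511,-0.7222)
sweep = 180° − θ = 13.7116°

center=(-6.3490,-6.3226) T_A=(-17.1021,-3.1816) T_B=(-16.0511,-0.7222) sweep=13.7116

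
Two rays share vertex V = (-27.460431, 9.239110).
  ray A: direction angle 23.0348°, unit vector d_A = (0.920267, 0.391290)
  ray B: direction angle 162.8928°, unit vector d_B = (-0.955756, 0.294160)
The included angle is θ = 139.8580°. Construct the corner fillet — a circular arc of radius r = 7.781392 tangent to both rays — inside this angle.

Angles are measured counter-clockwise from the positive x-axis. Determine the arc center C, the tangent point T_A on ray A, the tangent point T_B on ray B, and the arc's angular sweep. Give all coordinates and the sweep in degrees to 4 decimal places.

center=(-27.8888,17.5126) T_A=(-24.8440,10.3516) T_B=(-30.1778,10.0754) sweep=40.1420

bisector direction at 92.9638° = (-0.051705,0.998662)
center distance |VC| = r/sin(θ/2) = 7.781392/sin(69.9290°) = 8.284527
C = V + |VC|·bis = (-27.8888,17.5126)
T_A = V + ((C−V)·d_A)·d_A = V + 2.8431·d_A = (-24.8440,10.3516)
T_B = V + ((C−V)·d_B)·d_B = V + 2.8431·d_B = (-30.1778,10.0754)
sweep = 180° − θ = 40.1420°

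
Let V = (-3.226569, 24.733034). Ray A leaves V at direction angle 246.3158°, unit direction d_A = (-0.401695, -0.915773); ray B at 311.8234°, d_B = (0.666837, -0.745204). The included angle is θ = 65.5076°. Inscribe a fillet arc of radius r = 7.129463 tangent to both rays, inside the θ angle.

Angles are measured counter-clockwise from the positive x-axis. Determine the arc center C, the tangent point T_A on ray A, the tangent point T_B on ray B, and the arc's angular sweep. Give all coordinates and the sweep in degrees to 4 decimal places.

bisector direction at 279.0696° = (0.157634,-0.987498)
center distance |VC| = r/sin(θ/2) = 7.129463/sin(32.7538°) = 13.177568
C = V + |VC|·bis = (-1.1493,11.7202)
T_A = V + ((C−V)·d_A)·d_A = V + 11.0824·d_A = (-7.6783,14.5841)
T_B = V + ((C−V)·d_B)·d_B = V + 11.0824·d_B = (4.1636,16.4744)
sweep = 180° − θ = 114.4924°

center=(-1.1493,11.7202) T_A=(-7.6783,14.5841) T_B=(4.1636,16.4744) sweep=114.4924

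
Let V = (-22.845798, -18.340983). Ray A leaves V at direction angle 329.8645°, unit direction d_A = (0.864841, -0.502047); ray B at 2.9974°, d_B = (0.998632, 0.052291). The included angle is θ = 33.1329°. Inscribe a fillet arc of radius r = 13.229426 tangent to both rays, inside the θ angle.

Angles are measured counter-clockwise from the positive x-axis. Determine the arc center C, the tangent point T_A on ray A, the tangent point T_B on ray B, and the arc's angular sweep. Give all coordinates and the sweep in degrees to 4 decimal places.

bisector direction at 346.4309° = (0.972088,-0.234617)
center distance |VC| = r/sin(θ/2) = 13.229426/sin(16.5664°) = 46.398336
C = V + |VC|·bis = (22.2575,-29.2268)
T_A = V + ((C−V)·d_A)·d_A = V + 44.4723·d_A = (15.6157,-40.6682)
T_B = V + ((C−V)·d_B)·d_B = V + 44.4723·d_B = (21.5657,-16.0155)
sweep = 180° − θ = 146.8671°

center=(22.2575,-29.2268) T_A=(15.6157,-40.6682) T_B=(21.5657,-16.0155) sweep=146.8671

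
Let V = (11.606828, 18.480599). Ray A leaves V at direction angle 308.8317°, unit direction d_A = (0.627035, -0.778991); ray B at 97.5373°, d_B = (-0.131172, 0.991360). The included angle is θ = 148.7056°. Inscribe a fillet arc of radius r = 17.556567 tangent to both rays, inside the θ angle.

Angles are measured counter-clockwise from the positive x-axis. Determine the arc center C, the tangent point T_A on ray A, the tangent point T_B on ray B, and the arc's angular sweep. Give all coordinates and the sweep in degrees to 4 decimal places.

bisector direction at 23.1845° = (0.919242,0.393693)
center distance |VC| = r/sin(θ/2) = 17.556567/sin(74.3528°) = 18.232241
C = V + |VC|·bis = (28.3667,25.6585)
T_A = V + ((C−V)·d_A)·d_A = V + 4.9175·d_A = (14.6903,14.6499)
T_B = V + ((C−V)·d_B)·d_B = V + 4.9175·d_B = (10.9618,23.3556)
sweep = 180° − θ = 31.2944°

center=(28.3667,25.6585) T_A=(14.6903,14.6499) T_B=(10.9618,23.3556) sweep=31.2944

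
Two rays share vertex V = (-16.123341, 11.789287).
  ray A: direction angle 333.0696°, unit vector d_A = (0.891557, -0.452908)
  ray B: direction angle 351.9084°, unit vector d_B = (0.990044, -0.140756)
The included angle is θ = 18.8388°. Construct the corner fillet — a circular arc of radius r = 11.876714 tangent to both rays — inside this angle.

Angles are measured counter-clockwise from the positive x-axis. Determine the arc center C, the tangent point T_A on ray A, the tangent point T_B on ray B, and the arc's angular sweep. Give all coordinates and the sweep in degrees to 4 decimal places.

center=(53.0832,-10.0461) T_A=(47.7041,-20.6348) T_B=(54.7549,1.7124) sweep=161.1612

bisector direction at 342.4890° = (0.953659,-0.300889)
center distance |VC| = r/sin(θ/2) = 11.876714/sin(9.4194°) = 72.569437
C = V + |VC|·bis = (53.0832,-10.0461)
T_A = V + ((C−V)·d_A)·d_A = V + 71.5910·d_A = (47.7041,-20.6348)
T_B = V + ((C−V)·d_B)·d_B = V + 71.5910·d_B = (54.7549,1.7124)
sweep = 180° − θ = 161.1612°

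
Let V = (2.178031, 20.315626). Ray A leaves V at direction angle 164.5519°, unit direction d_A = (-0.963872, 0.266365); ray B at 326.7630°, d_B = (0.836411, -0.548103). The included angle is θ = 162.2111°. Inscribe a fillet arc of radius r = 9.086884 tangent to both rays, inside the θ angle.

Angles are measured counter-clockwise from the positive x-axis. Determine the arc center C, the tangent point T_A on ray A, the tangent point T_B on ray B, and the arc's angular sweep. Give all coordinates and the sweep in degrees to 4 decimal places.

center=(-1.6131,11.9358) T_A=(0.8073,20.6944) T_B=(3.3675,19.5362) sweep=17.7889

bisector direction at 245.6574° = (-0.412191,-0.911097)
center distance |VC| = r/sin(θ/2) = 9.086884/sin(81.1055°) = 9.197485
C = V + |VC|·bis = (-1.6131,11.9358)
T_A = V + ((C−V)·d_A)·d_A = V + 1.4221·d_A = (0.8073,20.6944)
T_B = V + ((C−V)·d_B)·d_B = V + 1.4221·d_B = (3.3675,19.5362)
sweep = 180° − θ = 17.7889°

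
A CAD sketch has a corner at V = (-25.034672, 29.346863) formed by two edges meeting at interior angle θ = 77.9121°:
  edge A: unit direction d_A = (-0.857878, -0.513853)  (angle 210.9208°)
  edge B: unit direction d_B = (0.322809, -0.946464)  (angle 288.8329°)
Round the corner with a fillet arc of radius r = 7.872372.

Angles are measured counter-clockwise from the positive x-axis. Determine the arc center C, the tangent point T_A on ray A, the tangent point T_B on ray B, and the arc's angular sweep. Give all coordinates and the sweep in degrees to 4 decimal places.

bisector direction at 249.8769° = (-0.344039,-0.938955)
center distance |VC| = r/sin(θ/2) = 7.872372/sin(38.9560°) = 12.521187
C = V + |VC|·bis = (-29.3425,17.5900)
T_A = V + ((C−V)·d_A)·d_A = V + 9.7368·d_A = (-33.3877,24.3436)
T_B = V + ((C−V)·d_B)·d_B = V + 9.7368·d_B = (-21.8915,20.1313)
sweep = 180° − θ = 102.0879°

center=(-29.3425,17.5900) T_A=(-33.3877,24.3436) T_B=(-21.8915,20.1313) sweep=102.0879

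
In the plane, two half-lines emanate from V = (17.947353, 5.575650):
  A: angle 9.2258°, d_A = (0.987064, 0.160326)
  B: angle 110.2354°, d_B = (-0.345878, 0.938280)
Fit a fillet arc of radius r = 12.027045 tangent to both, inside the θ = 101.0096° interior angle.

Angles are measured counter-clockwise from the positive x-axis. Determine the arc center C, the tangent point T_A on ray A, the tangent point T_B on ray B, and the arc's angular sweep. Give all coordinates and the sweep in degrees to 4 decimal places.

bisector direction at 59.7306° = (0.504066,0.863665)
center distance |VC| = r/sin(θ/2) = 12.027045/sin(50.5048°) = 15.585577
C = V + |VC|·bis = (25.8035,19.0364)
T_A = V + ((C−V)·d_A)·d_A = V + 9.9126·d_A = (27.7318,7.1649)
T_B = V + ((C−V)·d_B)·d_B = V + 9.9126·d_B = (14.5188,14.8765)
sweep = 180° − θ = 78.9904°

center=(25.8035,19.0364) T_A=(27.7318,7.1649) T_B=(14.5188,14.8765) sweep=78.9904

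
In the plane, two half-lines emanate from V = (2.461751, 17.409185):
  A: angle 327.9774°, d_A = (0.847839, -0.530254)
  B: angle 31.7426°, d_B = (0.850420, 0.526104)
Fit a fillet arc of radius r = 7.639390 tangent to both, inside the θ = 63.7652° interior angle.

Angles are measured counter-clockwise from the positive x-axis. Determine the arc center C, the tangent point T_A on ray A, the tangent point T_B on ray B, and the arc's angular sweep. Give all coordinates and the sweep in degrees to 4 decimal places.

center=(16.9253,17.3738) T_A=(12.8745,10.8969) T_B=(12.9062,23.8705) sweep=116.2348

bisector direction at 359.8600° = (0.999997,-0.002443)
center distance |VC| = r/sin(θ/2) = 7.639390/sin(31.8826°) = 14.463598
C = V + |VC|·bis = (16.9253,17.3738)
T_A = V + ((C−V)·d_A)·d_A = V + 12.2815·d_A = (12.8745,10.8969)
T_B = V + ((C−V)·d_B)·d_B = V + 12.2815·d_B = (12.9062,23.8705)
sweep = 180° − θ = 116.2348°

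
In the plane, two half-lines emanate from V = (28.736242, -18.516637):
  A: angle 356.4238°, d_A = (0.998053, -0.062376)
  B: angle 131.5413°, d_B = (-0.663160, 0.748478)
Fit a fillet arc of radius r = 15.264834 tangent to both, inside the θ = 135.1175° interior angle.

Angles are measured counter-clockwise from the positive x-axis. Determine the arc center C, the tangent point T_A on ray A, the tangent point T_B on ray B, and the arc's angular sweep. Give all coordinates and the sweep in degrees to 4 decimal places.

center=(35.9807,-3.6748) T_A=(35.0285,-18.9099) T_B=(24.5553,-13.7978) sweep=44.8825

bisector direction at 63.9826° = (0.438645,0.898660)
center distance |VC| = r/sin(θ/2) = 15.264834/sin(67.5588°) = 16.515531
C = V + |VC|·bis = (35.9807,-3.6748)
T_A = V + ((C−V)·d_A)·d_A = V + 6.3046·d_A = (35.0285,-18.9099)
T_B = V + ((C−V)·d_B)·d_B = V + 6.3046·d_B = (24.5553,-13.7978)
sweep = 180° − θ = 44.8825°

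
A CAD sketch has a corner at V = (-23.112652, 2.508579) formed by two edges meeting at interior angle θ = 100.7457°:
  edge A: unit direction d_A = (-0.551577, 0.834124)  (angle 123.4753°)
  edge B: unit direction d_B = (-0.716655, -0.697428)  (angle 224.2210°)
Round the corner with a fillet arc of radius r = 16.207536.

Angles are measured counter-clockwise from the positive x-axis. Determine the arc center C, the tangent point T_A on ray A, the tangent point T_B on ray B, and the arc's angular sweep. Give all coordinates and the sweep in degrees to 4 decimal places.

bisector direction at 173.8481° = (-0.994241,0.107164)
center distance |VC| = r/sin(θ/2) = 16.207536/sin(50.3728°) = 21.042979
C = V + |VC|·bis = (-44.0345,4.7636)
T_A = V + ((C−V)·d_A)·d_A = V + 13.4210·d_A = (-30.5154,13.7033)
T_B = V + ((C−V)·d_B)·d_B = V + 13.4210·d_B = (-32.7309,-6.8516)
sweep = 180° − θ = 79.2543°

center=(-44.0345,4.7636) T_A=(-30.5154,13.7033) T_B=(-32.7309,-6.8516) sweep=79.2543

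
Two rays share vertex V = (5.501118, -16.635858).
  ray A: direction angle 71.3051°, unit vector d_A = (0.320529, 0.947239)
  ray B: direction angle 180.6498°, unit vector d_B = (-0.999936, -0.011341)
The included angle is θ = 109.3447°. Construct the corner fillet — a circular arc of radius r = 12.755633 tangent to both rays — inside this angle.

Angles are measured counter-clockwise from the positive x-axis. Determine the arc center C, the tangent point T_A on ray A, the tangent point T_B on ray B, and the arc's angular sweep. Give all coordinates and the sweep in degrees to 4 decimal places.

bisector direction at 125.9774° = (-0.587467,0.809248)
center distance |VC| = r/sin(θ/2) = 12.755633/sin(54.6724°) = 15.634612
C = V + |VC|·bis = (-3.6837,-3.9836)
T_A = V + ((C−V)·d_A)·d_A = V + 9.0407·d_A = (8.3989,-8.0721)
T_B = V + ((C−V)·d_B)·d_B = V + 9.0407·d_B = (-3.5390,-16.7384)
sweep = 180° − θ = 70.6553°

center=(-3.6837,-3.9836) T_A=(8.3989,-8.0721) T_B=(-3.5390,-16.7384) sweep=70.6553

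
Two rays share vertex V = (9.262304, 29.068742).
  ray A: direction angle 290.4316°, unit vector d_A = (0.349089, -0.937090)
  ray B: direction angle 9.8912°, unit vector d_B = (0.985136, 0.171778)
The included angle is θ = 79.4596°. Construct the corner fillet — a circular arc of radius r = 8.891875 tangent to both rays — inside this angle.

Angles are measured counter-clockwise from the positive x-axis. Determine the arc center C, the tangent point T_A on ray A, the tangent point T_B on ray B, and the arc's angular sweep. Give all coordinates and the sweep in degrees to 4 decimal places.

center=(21.3297,22.1469) T_A=(12.9972,19.0428) T_B=(19.8023,30.9066) sweep=100.5404

bisector direction at 330.1614° = (0.867430,-0.497558)
center distance |VC| = r/sin(θ/2) = 8.891875/sin(39.7298°) = 13.911642
C = V + |VC|·bis = (21.3297,22.1469)
T_A = V + ((C−V)·d_A)·d_A = V + 10.6990·d_A = (12.9972,19.0428)
T_B = V + ((C−V)·d_B)·d_B = V + 10.6990·d_B = (19.8023,30.9066)
sweep = 180° − θ = 100.5404°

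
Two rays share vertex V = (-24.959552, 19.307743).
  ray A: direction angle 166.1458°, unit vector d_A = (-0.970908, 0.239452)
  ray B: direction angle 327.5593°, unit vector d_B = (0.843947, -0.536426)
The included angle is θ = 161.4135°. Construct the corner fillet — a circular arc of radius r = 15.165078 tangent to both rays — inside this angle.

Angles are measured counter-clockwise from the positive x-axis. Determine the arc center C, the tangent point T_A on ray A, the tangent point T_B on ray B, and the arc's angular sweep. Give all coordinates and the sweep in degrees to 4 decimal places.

center=(-31.0002,5.1781) T_A=(-27.3689,19.9020) T_B=(-22.8653,17.9766) sweep=18.5865

bisector direction at 246.8526° = (-0.393099,-0.919496)
center distance |VC| = r/sin(θ/2) = 15.165078/sin(80.7067°) = 15.366771
C = V + |VC|·bis = (-31.0002,5.1781)
T_A = V + ((C−V)·d_A)·d_A = V + 2.4815·d_A = (-27.3689,19.9020)
T_B = V + ((C−V)·d_B)·d_B = V + 2.4815·d_B = (-22.8653,17.9766)
sweep = 180° − θ = 18.5865°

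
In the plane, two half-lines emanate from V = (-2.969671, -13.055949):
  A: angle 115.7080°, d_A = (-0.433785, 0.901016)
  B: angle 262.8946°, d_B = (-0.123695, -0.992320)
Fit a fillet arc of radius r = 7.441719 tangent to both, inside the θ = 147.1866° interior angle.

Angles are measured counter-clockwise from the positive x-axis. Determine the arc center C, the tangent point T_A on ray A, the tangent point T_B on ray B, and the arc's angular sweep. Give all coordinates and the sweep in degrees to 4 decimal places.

center=(-10.6253,-14.3098) T_A=(-3.9202,-11.0817) T_B=(-3.2407,-15.2303) sweep=32.8134

bisector direction at 189.3013° = (-0.986852,-0.161626)
center distance |VC| = r/sin(θ/2) = 7.441719/sin(73.5933°) = 7.757601
C = V + |VC|·bis = (-10.6253,-14.3098)
T_A = V + ((C−V)·d_A)·d_A = V + 2.1912·d_A = (-3.9202,-11.0817)
T_B = V + ((C−V)·d_B)·d_B = V + 2.1912·d_B = (-3.2407,-15.2303)
sweep = 180° − θ = 32.8134°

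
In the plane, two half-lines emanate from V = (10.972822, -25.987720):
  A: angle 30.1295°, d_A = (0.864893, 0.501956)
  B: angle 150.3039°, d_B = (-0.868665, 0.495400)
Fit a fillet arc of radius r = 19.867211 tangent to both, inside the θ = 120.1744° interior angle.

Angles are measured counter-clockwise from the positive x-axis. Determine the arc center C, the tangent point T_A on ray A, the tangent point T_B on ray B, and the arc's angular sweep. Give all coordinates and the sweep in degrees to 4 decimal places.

bisector direction at 90.2167° = (-0.003782,0.999993)
center distance |VC| = r/sin(θ/2) = 19.867211/sin(60.0872°) = 22.920566
C = V + |VC|·bis = (10.8861,-3.0673)
T_A = V + ((C−V)·d_A)·d_A = V + 11.4301·d_A = (20.8586,-20.2503)
T_B = V + ((C−V)·d_B)·d_B = V + 11.4301·d_B = (1.0439,-20.3253)
sweep = 180° − θ = 59.8256°

center=(10.8861,-3.0673) T_A=(20.8586,-20.2503) T_B=(1.0439,-20.3253) sweep=59.8256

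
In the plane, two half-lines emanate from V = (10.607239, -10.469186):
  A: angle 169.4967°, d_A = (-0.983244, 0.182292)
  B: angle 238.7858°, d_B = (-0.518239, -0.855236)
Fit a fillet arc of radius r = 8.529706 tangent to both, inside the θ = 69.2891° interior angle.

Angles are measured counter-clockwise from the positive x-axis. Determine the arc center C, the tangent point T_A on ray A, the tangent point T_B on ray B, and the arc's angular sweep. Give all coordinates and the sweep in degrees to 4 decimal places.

center=(-3.0848,-16.6058) T_A=(-1.5299,-8.2190) T_B=(4.2101,-21.0262) sweep=110.7109

bisector direction at 204.1413° = (-0.912540,-0.408988)
center distance |VC| = r/sin(θ/2) = 8.529706/sin(34.6446°) = 15.004313
C = V + |VC|·bis = (-3.0848,-16.6058)
T_A = V + ((C−V)·d_A)·d_A = V + 12.3440·d_A = (-1.5299,-8.2190)
T_B = V + ((C−V)·d_B)·d_B = V + 12.3440·d_B = (4.2101,-21.0262)
sweep = 180° − θ = 110.7109°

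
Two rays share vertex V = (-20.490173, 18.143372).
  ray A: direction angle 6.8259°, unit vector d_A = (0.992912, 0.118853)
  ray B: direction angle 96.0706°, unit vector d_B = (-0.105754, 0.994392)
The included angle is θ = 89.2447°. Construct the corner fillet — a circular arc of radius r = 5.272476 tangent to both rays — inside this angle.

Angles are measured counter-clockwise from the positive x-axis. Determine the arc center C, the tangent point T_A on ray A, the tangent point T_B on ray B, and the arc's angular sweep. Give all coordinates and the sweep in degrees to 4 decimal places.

center=(-15.8122,24.0134) T_A=(-15.1856,18.7783) T_B=(-21.0552,23.4559) sweep=90.7553

bisector direction at 51.4482° = (0.623221,0.782046)
center distance |VC| = r/sin(θ/2) = 5.272476/sin(44.6223°) = 7.506044
C = V + |VC|·bis = (-15.8122,24.0134)
T_A = V + ((C−V)·d_A)·d_A = V + 5.3424·d_A = (-15.1856,18.7783)
T_B = V + ((C−V)·d_B)·d_B = V + 5.3424·d_B = (-21.0552,23.4559)
sweep = 180° − θ = 90.7553°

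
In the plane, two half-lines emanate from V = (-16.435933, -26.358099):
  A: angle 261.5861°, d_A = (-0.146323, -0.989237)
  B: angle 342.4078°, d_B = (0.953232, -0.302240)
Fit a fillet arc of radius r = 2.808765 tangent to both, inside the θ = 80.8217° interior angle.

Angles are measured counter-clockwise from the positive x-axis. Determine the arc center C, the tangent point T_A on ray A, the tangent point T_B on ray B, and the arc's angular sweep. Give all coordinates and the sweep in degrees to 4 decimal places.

bisector direction at 301.9969° = (0.529874,-0.848076)
center distance |VC| = r/sin(θ/2) = 2.808765/sin(40.4109°) = 4.332748
C = V + |VC|·bis = (-14.1401,-30.0326)
T_A = V + ((C−V)·d_A)·d_A = V + 3.2990·d_A = (-16.9187,-29.6216)
T_B = V + ((C−V)·d_B)·d_B = V + 3.2990·d_B = (-13.2912,-27.3552)
sweep = 180° − θ = 99.1783°

center=(-14.1401,-30.0326) T_A=(-16.9187,-29.6216) T_B=(-13.2912,-27.3552) sweep=99.1783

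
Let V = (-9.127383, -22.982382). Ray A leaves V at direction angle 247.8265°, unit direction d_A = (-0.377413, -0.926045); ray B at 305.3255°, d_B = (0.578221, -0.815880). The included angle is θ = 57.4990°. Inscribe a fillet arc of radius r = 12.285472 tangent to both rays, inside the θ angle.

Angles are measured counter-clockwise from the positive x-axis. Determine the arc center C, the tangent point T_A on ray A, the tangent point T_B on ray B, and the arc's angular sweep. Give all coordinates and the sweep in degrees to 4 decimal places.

center=(-6.2022,-48.3569) T_A=(-17.5791,-43.7202) T_B=(3.8212,-41.2531) sweep=122.5010

bisector direction at 276.5760° = (0.114521,-0.993421)
center distance |VC| = r/sin(θ/2) = 12.285472/sin(28.7495°) = 25.542525
C = V + |VC|·bis = (-6.2022,-48.3569)
T_A = V + ((C−V)·d_A)·d_A = V + 22.3939·d_A = (-17.5791,-43.7202)
T_B = V + ((C−V)·d_B)·d_B = V + 22.3939·d_B = (3.8212,-41.2531)
sweep = 180° − θ = 122.5010°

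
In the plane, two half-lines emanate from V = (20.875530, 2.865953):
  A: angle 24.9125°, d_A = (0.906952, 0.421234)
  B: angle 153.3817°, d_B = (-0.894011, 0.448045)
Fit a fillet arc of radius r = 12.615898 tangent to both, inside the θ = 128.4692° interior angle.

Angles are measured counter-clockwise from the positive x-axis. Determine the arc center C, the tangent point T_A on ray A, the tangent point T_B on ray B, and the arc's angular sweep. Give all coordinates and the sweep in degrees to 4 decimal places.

bisector direction at 89.1471° = (0.014885,0.999889)
center distance |VC| = r/sin(θ/2) = 12.615898/sin(64.2346°) = 14.008614
C = V + |VC|·bis = (21.0841,16.8730)
T_A = V + ((C−V)·d_A)·d_A = V + 6.0894·d_A = (26.3983,5.4310)
T_B = V + ((C−V)·d_B)·d_B = V + 6.0894·d_B = (15.4316,5.5943)
sweep = 180° − θ = 51.5308°

center=(21.0841,16.8730) T_A=(26.3983,5.4310) T_B=(15.4316,5.5943) sweep=51.5308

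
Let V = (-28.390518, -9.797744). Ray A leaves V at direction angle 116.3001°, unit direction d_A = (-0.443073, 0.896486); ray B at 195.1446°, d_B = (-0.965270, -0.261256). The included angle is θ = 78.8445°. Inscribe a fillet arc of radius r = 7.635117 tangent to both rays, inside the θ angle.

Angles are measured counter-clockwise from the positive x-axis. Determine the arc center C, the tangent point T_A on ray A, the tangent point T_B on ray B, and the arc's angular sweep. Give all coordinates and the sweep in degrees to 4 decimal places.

center=(-39.3505,-4.8543) T_A=(-32.5057,-1.4714) T_B=(-37.3557,-12.2242) sweep=101.1555

bisector direction at 155.7224° = (-0.911564,0.411159)
center distance |VC| = r/sin(θ/2) = 7.635117/sin(39.4222°) = 12.023228
C = V + |VC|·bis = (-39.3505,-4.8543)
T_A = V + ((C−V)·d_A)·d_A = V + 9.2878·d_A = (-32.5057,-1.4714)
T_B = V + ((C−V)·d_B)·d_B = V + 9.2878·d_B = (-37.3557,-12.2242)
sweep = 180° − θ = 101.1555°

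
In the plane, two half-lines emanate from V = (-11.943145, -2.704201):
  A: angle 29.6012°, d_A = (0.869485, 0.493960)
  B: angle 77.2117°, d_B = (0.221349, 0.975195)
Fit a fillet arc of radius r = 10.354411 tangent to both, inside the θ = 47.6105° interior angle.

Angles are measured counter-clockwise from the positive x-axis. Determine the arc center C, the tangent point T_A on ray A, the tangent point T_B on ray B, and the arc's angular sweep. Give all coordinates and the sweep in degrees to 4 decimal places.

center=(3.3497,17.8924) T_A=(8.4643,8.8894) T_B=(-6.7479,20.1844) sweep=132.3895

bisector direction at 53.4064° = (0.596134,0.802885)
center distance |VC| = r/sin(θ/2) = 10.354411/sin(23.8053°) = 25.653280
C = V + |VC|·bis = (3.3497,17.8924)
T_A = V + ((C−V)·d_A)·d_A = V + 23.4708·d_A = (8.4643,8.8894)
T_B = V + ((C−V)·d_B)·d_B = V + 23.4708·d_B = (-6.7479,20.1844)
sweep = 180° − θ = 132.3895°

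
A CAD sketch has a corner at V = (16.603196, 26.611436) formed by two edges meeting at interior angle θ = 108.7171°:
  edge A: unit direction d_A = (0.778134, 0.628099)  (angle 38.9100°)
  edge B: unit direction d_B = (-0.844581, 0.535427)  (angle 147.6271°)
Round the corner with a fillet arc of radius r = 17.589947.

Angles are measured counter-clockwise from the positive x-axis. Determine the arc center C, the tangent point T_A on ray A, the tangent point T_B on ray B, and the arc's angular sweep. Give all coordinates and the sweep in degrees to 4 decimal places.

bisector direction at 93.2685° = (-0.057016,0.998373)
center distance |VC| = r/sin(θ/2) = 17.589947/sin(54.3586°) = 21.644386
C = V + |VC|·bis = (15.3691,48.2206)
T_A = V + ((C−V)·d_A)·d_A = V + 12.6124·d_A = (26.4173,34.5333)
T_B = V + ((C−V)·d_B)·d_B = V + 12.6124·d_B = (5.9510,33.3645)
sweep = 180° − θ = 71.2829°

center=(15.3691,48.2206) T_A=(26.4173,34.5333) T_B=(5.9510,33.3645) sweep=71.2829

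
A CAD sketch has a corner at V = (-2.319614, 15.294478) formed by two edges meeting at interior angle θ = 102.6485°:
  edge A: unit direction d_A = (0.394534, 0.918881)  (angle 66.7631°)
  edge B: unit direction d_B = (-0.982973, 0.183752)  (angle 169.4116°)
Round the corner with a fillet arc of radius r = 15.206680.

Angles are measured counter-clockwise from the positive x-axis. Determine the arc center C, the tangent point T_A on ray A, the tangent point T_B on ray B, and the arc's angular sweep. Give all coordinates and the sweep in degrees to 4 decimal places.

bisector direction at 118.0873° = (-0.470817,0.882231)
center distance |VC| = r/sin(θ/2) = 15.206680/sin(51.3242°) = 19.478389
C = V + |VC|·bis = (-11.4904,32.4789)
T_A = V + ((C−V)·d_A)·d_A = V + 12.1723·d_A = (2.4828,26.4794)
T_B = V + ((C−V)·d_B)·d_B = V + 12.1723·d_B = (-14.2846,17.5312)
sweep = 180° − θ = 77.3515°

center=(-11.4904,32.4789) T_A=(2.4828,26.4794) T_B=(-14.2846,17.5312) sweep=77.3515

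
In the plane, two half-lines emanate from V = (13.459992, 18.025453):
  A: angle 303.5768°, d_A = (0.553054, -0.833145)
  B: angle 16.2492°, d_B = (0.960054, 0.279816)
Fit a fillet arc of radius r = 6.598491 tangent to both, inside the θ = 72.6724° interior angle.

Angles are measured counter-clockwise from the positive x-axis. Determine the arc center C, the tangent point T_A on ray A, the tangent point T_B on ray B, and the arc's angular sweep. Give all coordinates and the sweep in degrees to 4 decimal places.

bisector direction at 339.9130° = (0.939172,-0.343447)
center distance |VC| = r/sin(θ/2) = 6.598491/sin(36.3362°) = 11.136275
C = V + |VC|·bis = (23.9189,14.2007)
T_A = V + ((C−V)·d_A)·d_A = V + 8.9709·d_A = (18.4214,10.5514)
T_B = V + ((C−V)·d_B)·d_B = V + 8.9709·d_B = (22.0725,20.5356)
sweep = 180° − θ = 107.3276°

center=(23.9189,14.2007) T_A=(18.4214,10.5514) T_B=(22.0725,20.5356) sweep=107.3276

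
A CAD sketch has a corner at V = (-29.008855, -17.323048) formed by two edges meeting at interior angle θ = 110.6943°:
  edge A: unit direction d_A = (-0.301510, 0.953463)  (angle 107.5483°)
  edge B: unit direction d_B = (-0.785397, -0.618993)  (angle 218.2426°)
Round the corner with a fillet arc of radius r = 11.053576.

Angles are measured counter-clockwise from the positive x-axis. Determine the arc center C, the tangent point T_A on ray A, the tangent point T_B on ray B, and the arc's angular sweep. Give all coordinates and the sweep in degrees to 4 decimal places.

center=(-41.8517,-13.3710) T_A=(-31.3125,-10.0382) T_B=(-35.0096,-22.0524) sweep=69.3057

bisector direction at 162.8954° = (-0.955770,0.294116)
center distance |VC| = r/sin(θ/2) = 11.053576/sin(55.3471°) = 13.437165
C = V + |VC|·bis = (-41.8517,-13.3710)
T_A = V + ((C−V)·d_A)·d_A = V + 7.6404·d_A = (-31.3125,-10.0382)
T_B = V + ((C−V)·d_B)·d_B = V + 7.6404·d_B = (-35.0096,-22.0524)
sweep = 180° − θ = 69.3057°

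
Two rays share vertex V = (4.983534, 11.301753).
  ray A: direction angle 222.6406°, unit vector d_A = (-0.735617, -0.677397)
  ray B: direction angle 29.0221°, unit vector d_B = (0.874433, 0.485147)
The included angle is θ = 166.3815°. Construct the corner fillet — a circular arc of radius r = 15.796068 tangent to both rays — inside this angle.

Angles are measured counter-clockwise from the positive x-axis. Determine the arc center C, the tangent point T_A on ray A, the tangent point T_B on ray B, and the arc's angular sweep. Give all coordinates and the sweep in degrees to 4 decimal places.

bisector direction at 305.8313° = (0.585401,-0.810744)
center distance |VC| = r/sin(θ/2) = 15.796068/sin(83.1907°) = 15.908279
C = V + |VC|·bis = (14.2963,-1.5958)
T_A = V + ((C−V)·d_A)·d_A = V + 1.8862·d_A = (3.5960,10.0241)
T_B = V + ((C−V)·d_B)·d_B = V + 1.8862·d_B = (6.6328,12.2168)
sweep = 180° − θ = 13.6185°

center=(14.2963,-1.5958) T_A=(3.5960,10.0241) T_B=(6.6328,12.2168) sweep=13.6185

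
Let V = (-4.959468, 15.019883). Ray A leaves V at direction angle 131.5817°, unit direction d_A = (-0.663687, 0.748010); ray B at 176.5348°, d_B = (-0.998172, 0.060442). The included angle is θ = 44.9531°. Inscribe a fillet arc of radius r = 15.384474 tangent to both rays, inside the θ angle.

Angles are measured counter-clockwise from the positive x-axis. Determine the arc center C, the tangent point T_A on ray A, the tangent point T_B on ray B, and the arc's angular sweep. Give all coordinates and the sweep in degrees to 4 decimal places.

bisector direction at 154.0583° = (-0.899239,0.437457)
center distance |VC| = r/sin(θ/2) = 15.384474/sin(22.4765°) = 40.241333
C = V + |VC|·bis = (-41.1461,32.6237)
T_A = V + ((C−V)·d_A)·d_A = V + 37.1844·d_A = (-29.6383,42.8342)
T_B = V + ((C−V)·d_B)·d_B = V + 37.1844·d_B = (-42.0759,17.2674)
sweep = 180° − θ = 135.0469°

center=(-41.1461,32.6237) T_A=(-29.6383,42.8342) T_B=(-42.0759,17.2674) sweep=135.0469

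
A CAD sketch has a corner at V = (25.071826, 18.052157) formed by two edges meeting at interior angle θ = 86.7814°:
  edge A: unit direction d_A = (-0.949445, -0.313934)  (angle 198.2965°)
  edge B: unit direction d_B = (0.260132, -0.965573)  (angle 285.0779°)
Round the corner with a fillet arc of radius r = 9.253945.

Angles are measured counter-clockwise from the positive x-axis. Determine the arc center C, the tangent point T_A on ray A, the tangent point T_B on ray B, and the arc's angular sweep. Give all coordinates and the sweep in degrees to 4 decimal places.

center=(18.6829,6.1930) T_A=(15.7778,14.9791) T_B=(27.6182,8.6002) sweep=93.2186

bisector direction at 241.6872° = (-0.474285,-0.880371)
center distance |VC| = r/sin(θ/2) = 9.253945/sin(43.3907°) = 13.470677
C = V + |VC|·bis = (18.6829,6.1930)
T_A = V + ((C−V)·d_A)·d_A = V + 9.7890·d_A = (15.7778,14.9791)
T_B = V + ((C−V)·d_B)·d_B = V + 9.7890·d_B = (27.6182,8.6002)
sweep = 180° − θ = 93.2186°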